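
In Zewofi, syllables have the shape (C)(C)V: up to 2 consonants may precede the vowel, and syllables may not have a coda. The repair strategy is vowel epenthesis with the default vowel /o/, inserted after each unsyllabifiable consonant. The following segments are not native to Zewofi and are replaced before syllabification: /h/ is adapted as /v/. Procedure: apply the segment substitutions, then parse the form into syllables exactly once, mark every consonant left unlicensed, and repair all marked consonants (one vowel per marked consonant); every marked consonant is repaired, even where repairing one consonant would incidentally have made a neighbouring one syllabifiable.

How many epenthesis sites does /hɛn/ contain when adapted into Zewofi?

1

After substitution the input is /vɛn/.
The unsyllabifiable consonants are /n/; each receives one epenthetic vowel.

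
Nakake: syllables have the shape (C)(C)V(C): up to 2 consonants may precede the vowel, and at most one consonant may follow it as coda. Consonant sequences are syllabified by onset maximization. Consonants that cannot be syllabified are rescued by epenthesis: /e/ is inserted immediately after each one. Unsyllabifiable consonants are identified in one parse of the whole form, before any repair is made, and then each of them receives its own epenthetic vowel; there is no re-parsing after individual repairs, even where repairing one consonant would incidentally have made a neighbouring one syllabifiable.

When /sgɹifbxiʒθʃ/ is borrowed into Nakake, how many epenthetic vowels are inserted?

3

The unsyllabifiable consonants are /s/, /θ/, /ʃ/; each receives one epenthetic vowel.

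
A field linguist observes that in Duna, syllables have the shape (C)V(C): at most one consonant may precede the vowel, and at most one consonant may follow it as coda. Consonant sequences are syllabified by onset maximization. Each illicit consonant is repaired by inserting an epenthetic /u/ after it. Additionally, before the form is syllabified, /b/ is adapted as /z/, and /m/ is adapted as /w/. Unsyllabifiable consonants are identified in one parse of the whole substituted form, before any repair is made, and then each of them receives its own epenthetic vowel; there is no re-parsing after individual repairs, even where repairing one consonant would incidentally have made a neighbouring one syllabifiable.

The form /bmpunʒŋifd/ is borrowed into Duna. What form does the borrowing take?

zuwupunʒuŋifdu

Substitution: /b/ → /z/, /m/ → /w/, giving /zwpunʒŋifd/.
The consonants /z/, /w/, /ʒ/, /d/ cannot be parsed into a legal (C)V(C) syllable (at most one coda consonant is licensed; onsets are limited to one consonant).
Each unlicensed consonant becomes the onset of a new syllable: /z/ → /zu/, /w/ → /wu/, /ʒ/ → /ʒu/, /d/ → /du/.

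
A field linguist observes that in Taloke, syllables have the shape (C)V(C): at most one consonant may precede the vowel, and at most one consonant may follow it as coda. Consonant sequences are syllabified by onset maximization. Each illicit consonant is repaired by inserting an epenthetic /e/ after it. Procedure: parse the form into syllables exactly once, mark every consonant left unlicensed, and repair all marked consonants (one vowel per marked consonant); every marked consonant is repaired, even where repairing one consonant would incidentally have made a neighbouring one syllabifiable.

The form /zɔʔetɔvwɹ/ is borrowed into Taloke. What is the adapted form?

Syllabifying with onset maximization leaves /w/, /ɹ/ stranded (at most one coda consonant is licensed; onsets are limited to one consonant).
Epenthesis after each stranded consonant: /w/ → /we/, /ɹ/ → /ɹe/.

zɔʔetɔvweɹe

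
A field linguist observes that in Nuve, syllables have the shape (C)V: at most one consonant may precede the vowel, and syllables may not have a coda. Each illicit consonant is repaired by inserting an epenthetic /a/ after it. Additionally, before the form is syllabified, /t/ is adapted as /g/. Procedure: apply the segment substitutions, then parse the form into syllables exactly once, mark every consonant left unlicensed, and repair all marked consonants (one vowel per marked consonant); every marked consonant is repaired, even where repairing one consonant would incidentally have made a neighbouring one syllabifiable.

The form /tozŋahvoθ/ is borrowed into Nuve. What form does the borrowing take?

Substitution: /t/ → /g/, giving /gozŋahvoθ/.
Syllabifying with onset maximization leaves /z/, /h/, /θ/ stranded (no codas are permitted; onsets are limited to one consonant).
Inserting the epenthetic vowel yields /z/ → /za/, /h/ → /ha/, /θ/ → /θa/.

gozaŋahavoθa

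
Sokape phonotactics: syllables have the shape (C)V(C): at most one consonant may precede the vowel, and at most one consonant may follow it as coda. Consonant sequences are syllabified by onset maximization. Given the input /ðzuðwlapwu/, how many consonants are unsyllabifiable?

2

Under (C)V(C), the unsyllabifiable consonants are /ð/, /w/ (at most one coda consonant is licensed; onsets are limited to one consonant).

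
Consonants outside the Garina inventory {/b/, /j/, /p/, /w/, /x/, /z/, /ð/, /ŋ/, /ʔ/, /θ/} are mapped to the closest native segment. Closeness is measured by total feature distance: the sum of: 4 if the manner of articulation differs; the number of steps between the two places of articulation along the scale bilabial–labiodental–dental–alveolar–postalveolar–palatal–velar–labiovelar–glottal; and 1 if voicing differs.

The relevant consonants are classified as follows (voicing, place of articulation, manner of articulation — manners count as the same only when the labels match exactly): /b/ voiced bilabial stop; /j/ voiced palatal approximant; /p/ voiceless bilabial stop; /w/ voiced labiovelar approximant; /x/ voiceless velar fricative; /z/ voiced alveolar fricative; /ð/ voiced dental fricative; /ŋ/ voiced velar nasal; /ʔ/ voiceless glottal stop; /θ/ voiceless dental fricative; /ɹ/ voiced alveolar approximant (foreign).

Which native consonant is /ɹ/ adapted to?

j

/j/ is closest: same manner (approximant), place distance 2 (alveolar→palatal), same voicing; total 2. Next closest is /w/ at distance 4.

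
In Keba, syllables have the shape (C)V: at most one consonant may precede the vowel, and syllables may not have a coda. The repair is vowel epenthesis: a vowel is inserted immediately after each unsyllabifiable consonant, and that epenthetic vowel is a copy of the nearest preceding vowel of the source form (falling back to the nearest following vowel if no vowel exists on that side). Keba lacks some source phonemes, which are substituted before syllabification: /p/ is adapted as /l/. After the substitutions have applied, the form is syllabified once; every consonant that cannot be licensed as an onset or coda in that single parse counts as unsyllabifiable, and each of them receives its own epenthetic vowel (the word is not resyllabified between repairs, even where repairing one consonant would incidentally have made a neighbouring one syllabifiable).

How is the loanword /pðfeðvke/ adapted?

leðefeðeveke

Substitution: /p/ → /l/, giving /lðfeðvke/.
The consonants /l/, /ð/, /ð/, /v/ cannot be parsed into a legal (C)V syllable (no codas are permitted; onsets are limited to one consonant).
Epenthesis after each stranded consonant: /l/ → /le/, /ð/ → /ðe/, /ð/ → /ðe/, /v/ → /ve/.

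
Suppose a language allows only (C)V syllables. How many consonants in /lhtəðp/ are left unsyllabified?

4

Under (C)V, the unsyllabifiable consonants are /l/, /h/, /ð/, /p/ (no codas are permitted; onsets are limited to one consonant).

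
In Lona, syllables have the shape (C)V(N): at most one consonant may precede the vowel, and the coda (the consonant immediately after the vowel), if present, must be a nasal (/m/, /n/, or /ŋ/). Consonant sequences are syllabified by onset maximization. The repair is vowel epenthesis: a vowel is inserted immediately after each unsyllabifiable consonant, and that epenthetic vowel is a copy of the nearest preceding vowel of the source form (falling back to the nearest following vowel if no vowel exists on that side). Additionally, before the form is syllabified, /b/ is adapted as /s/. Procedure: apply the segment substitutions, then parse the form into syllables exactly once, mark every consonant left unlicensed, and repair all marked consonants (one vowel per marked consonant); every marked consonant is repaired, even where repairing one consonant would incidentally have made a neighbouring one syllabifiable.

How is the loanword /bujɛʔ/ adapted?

sujɛʔɛ

Substitution: /b/ → /s/, giving /sujɛʔ/.
Under (C)V(N), the unsyllabifiable consonants are /ʔ/ (only a nasal (/m/, /n/, or /ŋ/) is licensed in coda position; onsets are limited to one consonant).
Epenthesis after each stranded consonant: /ʔ/ → /ʔɛ/.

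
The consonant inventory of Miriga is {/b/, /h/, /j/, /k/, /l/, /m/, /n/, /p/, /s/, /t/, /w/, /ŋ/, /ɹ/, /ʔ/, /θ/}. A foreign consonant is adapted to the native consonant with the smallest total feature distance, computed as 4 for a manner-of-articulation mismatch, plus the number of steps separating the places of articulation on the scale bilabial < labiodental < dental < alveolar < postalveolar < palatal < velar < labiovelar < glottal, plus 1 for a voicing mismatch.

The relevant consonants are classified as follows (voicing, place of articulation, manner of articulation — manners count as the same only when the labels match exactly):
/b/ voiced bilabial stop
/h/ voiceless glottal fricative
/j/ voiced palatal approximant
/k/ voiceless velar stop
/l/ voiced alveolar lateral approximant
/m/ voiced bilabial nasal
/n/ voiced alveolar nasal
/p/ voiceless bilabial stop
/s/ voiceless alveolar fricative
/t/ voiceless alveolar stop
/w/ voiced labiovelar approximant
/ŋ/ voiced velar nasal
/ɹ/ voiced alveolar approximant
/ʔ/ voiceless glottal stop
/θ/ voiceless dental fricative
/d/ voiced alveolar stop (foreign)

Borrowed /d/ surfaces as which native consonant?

/t/ is closest: same manner (stop), place distance 0 (alveolar→alveolar), voicing differs (+1); total 1. Next closest is /b/ at distance 3.

t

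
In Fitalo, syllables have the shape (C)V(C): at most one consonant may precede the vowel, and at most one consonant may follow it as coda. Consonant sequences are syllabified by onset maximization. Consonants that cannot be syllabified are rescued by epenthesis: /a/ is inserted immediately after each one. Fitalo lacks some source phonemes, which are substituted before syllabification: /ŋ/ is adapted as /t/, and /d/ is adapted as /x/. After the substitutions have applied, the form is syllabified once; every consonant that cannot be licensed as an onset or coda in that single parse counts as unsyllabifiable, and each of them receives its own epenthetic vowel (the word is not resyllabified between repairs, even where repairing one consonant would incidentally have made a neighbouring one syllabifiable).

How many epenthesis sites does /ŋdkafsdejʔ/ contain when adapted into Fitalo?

After substitution the input is /txkafsxejʔ/.
The unsyllabifiable consonants are /t/, /x/, /s/, /ʔ/; each receives one epenthetic vowel.

4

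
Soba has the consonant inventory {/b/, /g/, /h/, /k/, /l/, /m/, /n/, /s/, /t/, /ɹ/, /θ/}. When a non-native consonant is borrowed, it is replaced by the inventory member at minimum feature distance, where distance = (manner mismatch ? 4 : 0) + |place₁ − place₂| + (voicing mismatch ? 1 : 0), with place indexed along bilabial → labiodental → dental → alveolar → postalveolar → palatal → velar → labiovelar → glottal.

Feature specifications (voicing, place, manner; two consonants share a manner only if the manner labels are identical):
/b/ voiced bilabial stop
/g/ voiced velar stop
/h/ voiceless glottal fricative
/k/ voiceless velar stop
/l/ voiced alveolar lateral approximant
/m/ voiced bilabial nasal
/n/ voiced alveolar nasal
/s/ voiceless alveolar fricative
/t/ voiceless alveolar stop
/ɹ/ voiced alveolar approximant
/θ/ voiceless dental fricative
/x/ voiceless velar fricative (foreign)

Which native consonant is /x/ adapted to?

/h/ is closest: same manner (fricative), place distance 2 (velar→glottal), same voicing; total 2. Next closest is /s/ at distance 3.

h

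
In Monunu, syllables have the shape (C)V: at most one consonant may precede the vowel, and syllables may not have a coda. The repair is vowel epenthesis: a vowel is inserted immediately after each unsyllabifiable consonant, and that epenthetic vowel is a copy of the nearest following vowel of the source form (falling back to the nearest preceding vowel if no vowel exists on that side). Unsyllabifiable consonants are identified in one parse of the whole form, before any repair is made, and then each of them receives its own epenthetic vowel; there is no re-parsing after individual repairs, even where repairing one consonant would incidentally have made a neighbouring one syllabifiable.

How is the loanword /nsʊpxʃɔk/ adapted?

nʊsʊpɔxɔʃɔkɔ

Syllabifying with onset maximization leaves /n/, /p/, /x/, /k/ stranded (no codas are permitted; onsets are limited to one consonant).
Inserting the epenthetic vowel yields /n/ → /nʊ/, /p/ → /pɔ/, /x/ → /xɔ/, /k/ → /kɔ/.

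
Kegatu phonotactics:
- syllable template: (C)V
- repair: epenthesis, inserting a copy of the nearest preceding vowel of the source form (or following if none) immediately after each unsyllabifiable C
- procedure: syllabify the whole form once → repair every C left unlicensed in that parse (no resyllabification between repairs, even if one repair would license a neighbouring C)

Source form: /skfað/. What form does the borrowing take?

sakafaða

Under (C)V, the unsyllabifiable consonants are /s/, /k/, /ð/ (no codas are permitted; onsets are limited to one consonant).
Each unlicensed consonant becomes the onset of a new syllable: /s/ → /sa/, /k/ → /ka/, /ð/ → /ða/.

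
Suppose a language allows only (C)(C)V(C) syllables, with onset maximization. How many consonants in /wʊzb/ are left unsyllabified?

Syllabifying with onset maximization leaves /b/ stranded (at most one coda consonant is licensed; onsets may contain at most 2 consonants).

1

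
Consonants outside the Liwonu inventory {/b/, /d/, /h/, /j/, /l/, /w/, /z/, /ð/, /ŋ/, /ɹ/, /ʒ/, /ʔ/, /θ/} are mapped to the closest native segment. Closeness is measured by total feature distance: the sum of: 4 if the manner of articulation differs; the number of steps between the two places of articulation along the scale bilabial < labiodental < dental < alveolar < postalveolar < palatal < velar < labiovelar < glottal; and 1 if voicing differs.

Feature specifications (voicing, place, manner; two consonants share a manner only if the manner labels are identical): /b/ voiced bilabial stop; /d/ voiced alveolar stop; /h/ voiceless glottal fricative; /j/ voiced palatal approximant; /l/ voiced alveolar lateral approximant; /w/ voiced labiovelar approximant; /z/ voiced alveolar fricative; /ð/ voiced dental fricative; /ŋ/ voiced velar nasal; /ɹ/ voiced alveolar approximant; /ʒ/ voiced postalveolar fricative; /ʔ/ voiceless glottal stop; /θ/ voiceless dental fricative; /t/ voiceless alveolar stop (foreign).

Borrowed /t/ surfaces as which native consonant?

d

/d/ is closest: same manner (stop), place distance 0 (alveolar→alveolar), voicing differs (+1); total 1. Next closest is /b/ at distance 4.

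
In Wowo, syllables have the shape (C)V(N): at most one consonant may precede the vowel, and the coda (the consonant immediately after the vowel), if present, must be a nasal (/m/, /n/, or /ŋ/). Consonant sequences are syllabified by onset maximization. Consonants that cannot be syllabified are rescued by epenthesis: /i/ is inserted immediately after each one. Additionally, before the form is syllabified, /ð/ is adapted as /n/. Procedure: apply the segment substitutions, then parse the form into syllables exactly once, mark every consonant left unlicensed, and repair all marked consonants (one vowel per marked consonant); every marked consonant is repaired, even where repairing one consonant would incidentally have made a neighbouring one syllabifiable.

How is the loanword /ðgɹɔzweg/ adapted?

nigiɹɔziwegi

Substitution: /ð/ → /n/, giving /ngɹɔzweg/.
The consonants /n/, /g/, /z/, /g/ cannot be parsed into a legal (C)V(N) syllable (only a nasal (/m/, /n/, or /ŋ/) is licensed in coda position; onsets are limited to one consonant).
Inserting the epenthetic vowel yields /n/ → /ni/, /g/ → /gi/, /z/ → /zi/, /g/ → /gi/.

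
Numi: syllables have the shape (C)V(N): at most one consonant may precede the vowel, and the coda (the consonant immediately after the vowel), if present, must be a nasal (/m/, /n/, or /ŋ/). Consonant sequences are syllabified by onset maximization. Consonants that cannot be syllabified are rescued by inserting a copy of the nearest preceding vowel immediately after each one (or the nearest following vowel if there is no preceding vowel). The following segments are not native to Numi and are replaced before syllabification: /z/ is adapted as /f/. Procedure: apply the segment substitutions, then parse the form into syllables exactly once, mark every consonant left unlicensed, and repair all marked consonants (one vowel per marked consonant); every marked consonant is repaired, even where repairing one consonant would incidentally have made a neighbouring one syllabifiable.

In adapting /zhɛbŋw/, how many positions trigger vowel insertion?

4

After substitution the input is /fhɛbŋw/.
The unsyllabifiable consonants are /f/, /b/, /ŋ/, /w/; each receives one epenthetic vowel.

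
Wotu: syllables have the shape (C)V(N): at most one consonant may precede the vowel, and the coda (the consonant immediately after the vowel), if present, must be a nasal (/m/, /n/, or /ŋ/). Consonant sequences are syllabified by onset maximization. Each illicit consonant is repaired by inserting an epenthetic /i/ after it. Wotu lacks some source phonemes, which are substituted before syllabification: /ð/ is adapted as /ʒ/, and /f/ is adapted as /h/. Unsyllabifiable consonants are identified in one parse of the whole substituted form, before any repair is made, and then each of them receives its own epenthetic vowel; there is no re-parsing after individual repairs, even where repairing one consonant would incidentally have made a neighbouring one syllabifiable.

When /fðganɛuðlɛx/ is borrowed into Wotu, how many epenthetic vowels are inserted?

After substitution the input is /hʒganɛuʒlɛx/.
The unsyllabifiable consonants are /h/, /ʒ/, /ʒ/, /x/; each receives one epenthetic vowel.

4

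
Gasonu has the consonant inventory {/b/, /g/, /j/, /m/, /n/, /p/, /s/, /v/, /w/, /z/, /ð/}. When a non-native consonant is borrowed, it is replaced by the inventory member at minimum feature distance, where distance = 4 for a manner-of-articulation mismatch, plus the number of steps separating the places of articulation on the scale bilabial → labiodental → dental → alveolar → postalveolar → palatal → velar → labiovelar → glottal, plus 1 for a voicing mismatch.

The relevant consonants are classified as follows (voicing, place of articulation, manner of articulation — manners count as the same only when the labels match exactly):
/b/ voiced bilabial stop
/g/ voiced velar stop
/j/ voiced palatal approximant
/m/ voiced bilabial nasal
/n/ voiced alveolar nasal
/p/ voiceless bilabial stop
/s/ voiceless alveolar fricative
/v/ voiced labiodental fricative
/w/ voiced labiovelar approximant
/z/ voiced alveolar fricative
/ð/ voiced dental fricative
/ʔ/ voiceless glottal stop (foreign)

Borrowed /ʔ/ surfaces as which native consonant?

/g/ is closest: same manner (stop), place distance 2 (glottal→velar), voicing differs (+1); total 3. Next closest is /w/ at distance 6.

g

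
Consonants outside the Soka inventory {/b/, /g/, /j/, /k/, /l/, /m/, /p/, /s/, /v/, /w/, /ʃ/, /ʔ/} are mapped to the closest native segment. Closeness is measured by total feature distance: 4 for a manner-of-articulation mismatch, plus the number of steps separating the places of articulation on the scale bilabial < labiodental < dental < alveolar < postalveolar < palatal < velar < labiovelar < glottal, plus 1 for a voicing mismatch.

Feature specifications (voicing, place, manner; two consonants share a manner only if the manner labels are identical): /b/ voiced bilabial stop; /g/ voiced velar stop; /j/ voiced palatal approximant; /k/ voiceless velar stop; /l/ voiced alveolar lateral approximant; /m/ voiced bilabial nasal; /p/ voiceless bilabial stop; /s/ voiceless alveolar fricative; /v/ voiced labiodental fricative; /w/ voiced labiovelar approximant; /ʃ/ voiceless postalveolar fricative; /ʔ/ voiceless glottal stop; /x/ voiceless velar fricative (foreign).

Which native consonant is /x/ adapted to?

/ʃ/ is closest: same manner (fricative), place distance 2 (velar→postalveolar), same voicing; total 2. Next closest is /s/ at distance 3.

ʃ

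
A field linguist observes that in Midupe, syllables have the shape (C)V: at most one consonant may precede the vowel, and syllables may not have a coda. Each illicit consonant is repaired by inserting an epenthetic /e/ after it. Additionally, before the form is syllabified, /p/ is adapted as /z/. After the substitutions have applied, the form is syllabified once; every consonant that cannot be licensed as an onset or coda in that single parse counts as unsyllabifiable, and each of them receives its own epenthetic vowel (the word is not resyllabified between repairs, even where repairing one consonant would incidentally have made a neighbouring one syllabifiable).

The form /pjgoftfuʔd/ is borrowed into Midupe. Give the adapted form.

zejegofetefuʔede

Substitution: /p/ → /z/, giving /zjgoftfuʔd/.
Syllabifying with onset maximization leaves /z/, /j/, /f/, /t/, /ʔ/, /d/ stranded (no codas are permitted; onsets are limited to one consonant).
Epenthesis after each stranded consonant: /z/ → /ze/, /j/ → /je/, /f/ → /fe/, /t/ → /te/, /ʔ/ → /ʔe/, /d/ → /de/.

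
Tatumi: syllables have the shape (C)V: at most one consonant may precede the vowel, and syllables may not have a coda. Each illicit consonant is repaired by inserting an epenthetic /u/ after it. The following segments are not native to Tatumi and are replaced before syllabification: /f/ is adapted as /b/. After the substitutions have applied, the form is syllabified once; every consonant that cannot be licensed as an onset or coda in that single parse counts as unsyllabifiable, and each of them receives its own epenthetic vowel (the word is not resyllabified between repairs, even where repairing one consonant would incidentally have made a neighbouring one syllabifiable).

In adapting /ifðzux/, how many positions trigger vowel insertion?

After substitution the input is /ibðzux/.
The unsyllabifiable consonants are /b/, /ð/, /x/; each receives one epenthetic vowel.

3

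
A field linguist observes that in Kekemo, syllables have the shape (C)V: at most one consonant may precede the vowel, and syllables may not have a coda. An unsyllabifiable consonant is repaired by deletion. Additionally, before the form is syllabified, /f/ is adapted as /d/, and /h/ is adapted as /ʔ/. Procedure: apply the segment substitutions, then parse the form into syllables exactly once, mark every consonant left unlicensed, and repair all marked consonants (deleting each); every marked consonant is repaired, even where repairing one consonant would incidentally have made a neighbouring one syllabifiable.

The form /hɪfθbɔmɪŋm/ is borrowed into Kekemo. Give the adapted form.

ʔɪbɔmɪ

Substitution: /h/ → /ʔ/, /f/ → /d/, giving /ʔɪdθbɔmɪŋm/.
Under (C)V, the unsyllabifiable consonants are /d/, /θ/, /ŋ/, /m/ (no codas are permitted; onsets are limited to one consonant).
Each unlicensed consonant is deleted: /d/, /θ/, /ŋ/, /m/.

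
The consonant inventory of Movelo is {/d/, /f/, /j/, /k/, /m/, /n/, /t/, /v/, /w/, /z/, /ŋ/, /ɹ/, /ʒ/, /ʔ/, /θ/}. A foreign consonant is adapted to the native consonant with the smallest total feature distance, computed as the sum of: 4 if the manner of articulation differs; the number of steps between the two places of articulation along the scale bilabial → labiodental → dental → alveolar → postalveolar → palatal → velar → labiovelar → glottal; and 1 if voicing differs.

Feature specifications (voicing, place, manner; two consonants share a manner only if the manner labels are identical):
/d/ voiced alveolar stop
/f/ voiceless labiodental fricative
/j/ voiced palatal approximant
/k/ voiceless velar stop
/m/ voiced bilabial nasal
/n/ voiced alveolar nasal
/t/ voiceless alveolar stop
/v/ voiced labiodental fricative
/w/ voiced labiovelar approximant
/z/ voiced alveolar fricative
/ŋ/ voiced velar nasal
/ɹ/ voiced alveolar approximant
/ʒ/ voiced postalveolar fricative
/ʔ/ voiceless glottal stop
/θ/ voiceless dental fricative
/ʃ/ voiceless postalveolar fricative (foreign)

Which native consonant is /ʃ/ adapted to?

/ʒ/ is closest: same manner (fricative), place distance 0 (postalveolar→postalveolar), voicing differs (+1); total 1. Next closest is /z/ at distance 2.

ʒ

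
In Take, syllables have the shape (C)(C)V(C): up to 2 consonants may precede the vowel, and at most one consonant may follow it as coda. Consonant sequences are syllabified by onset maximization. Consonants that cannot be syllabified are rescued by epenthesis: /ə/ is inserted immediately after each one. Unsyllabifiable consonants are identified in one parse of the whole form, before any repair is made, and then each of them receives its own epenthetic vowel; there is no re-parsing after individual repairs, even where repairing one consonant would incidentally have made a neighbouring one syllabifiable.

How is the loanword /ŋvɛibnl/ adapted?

The consonants /n/, /l/ cannot be parsed into a legal (C)(C)V(C) syllable (at most one coda consonant is licensed; onsets may contain at most 2 consonants).
Epenthesis after each stranded consonant: /n/ → /nə/, /l/ → /lə/.

ŋvɛibnələ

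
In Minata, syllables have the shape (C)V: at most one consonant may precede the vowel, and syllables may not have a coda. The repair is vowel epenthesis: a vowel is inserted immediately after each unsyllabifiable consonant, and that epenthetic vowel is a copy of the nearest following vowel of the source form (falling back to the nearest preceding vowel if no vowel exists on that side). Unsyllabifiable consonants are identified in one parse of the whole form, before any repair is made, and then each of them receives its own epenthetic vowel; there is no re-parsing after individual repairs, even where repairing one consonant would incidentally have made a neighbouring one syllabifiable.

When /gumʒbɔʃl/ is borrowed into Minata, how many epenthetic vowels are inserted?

The unsyllabifiable consonants are /m/, /ʒ/, /ʃ/, /l/; each receives one epenthetic vowel.

4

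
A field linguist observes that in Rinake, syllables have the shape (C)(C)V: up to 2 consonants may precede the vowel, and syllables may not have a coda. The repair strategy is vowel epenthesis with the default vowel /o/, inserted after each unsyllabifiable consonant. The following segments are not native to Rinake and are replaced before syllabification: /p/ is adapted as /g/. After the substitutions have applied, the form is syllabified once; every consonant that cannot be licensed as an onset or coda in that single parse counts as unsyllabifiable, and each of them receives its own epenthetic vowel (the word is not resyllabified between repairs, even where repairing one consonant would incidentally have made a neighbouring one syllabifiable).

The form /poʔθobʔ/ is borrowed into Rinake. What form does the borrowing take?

Substitution: /p/ → /g/, giving /goʔθobʔ/.
Syllabifying with onset maximization leaves /b/, /ʔ/ stranded (no codas are permitted; onsets may contain at most 2 consonants).
Each unlicensed consonant becomes the onset of a new syllable: /b/ → /bo/, /ʔ/ → /ʔo/.

goʔθoboʔo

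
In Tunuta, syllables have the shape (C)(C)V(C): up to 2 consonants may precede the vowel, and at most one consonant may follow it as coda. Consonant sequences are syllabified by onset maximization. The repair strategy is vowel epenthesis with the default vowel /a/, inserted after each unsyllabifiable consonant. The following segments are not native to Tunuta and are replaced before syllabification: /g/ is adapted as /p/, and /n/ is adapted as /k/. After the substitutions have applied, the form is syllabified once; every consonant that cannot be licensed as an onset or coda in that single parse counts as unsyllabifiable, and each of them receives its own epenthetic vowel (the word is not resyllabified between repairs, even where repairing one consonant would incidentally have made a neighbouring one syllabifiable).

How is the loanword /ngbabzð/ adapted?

Substitution: /n/ → /k/, /g/ → /p/, giving /kpbabzð/.
Under (C)(C)V(C), the unsyllabifiable consonants are /k/, /z/, /ð/ (at most one coda consonant is licensed; onsets may contain at most 2 consonants).
Inserting the epenthetic vowel yields /k/ → /ka/, /z/ → /za/, /ð/ → /ða/.

kapbabzaða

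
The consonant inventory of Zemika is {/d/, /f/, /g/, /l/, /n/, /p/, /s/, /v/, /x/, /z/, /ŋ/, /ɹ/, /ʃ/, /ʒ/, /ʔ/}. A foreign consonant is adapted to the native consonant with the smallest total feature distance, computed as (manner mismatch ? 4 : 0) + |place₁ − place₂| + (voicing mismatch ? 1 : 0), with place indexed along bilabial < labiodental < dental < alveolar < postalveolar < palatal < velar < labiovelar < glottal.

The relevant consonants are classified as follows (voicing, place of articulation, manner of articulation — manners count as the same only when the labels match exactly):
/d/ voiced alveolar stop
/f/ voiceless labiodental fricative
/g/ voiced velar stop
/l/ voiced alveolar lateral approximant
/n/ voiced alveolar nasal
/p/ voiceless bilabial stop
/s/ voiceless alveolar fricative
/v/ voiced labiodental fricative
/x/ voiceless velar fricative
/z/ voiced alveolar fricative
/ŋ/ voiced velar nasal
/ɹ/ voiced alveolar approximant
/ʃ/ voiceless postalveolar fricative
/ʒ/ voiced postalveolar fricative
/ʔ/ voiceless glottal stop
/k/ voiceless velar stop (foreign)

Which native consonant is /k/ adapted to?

g

/g/ is closest: same manner (stop), place distance 0 (velar→velar), voicing differs (+1); total 1. Next closest is /ʔ/ at distance 2.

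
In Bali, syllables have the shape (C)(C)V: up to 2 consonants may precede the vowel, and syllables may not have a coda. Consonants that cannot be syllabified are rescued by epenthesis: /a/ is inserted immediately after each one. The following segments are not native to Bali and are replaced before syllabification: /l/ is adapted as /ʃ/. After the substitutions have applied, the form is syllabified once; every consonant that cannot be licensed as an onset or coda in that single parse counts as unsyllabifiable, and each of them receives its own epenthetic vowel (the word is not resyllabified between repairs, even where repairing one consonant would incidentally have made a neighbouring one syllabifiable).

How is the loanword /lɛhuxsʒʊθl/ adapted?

Substitution: /l/ → /ʃ/, giving /ʃɛhuxsʒʊθʃ/.
The consonants /x/, /θ/, /ʃ/ cannot be parsed into a legal (C)(C)V syllable (no codas are permitted; onsets may contain at most 2 consonants).
Epenthesis after each stranded consonant: /x/ → /xa/, /θ/ → /θa/, /ʃ/ → /ʃa/.

ʃɛhuxasʒʊθaʃa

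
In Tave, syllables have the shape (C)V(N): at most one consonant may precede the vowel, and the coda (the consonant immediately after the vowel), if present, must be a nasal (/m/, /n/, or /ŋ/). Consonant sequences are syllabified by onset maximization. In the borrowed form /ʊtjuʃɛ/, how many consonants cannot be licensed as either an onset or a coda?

1

Under (C)V(N), the unsyllabifiable consonants are /t/ (only a nasal (/m/, /n/, or /ŋ/) is licensed in coda position; onsets are limited to one consonant).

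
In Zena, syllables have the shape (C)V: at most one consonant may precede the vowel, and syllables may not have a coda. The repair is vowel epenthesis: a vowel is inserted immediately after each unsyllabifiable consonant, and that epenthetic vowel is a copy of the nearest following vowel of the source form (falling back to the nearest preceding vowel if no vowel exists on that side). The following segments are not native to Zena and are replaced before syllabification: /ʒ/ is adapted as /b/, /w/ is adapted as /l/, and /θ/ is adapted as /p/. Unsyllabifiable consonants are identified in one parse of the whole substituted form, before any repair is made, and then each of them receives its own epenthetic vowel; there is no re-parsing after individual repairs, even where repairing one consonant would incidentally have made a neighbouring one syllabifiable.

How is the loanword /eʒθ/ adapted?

Substitution: /ʒ/ → /b/, /θ/ → /p/, giving /ebp/.
Syllabifying with onset maximization leaves /b/, /p/ stranded (no codas are permitted; onsets are limited to one consonant).
Epenthesis after each stranded consonant: /b/ → /be/, /p/ → /pe/.

ebepe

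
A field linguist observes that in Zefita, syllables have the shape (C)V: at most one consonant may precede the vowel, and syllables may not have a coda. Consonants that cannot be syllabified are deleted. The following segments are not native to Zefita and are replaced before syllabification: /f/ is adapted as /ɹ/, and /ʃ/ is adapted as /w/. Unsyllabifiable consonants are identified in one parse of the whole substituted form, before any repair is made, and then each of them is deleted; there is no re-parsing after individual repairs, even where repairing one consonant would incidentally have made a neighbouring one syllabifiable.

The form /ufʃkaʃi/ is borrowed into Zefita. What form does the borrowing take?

ukawi

Substitution: /f/ → /ɹ/, /ʃ/ → /w/, giving /uɹwkawi/.
Under (C)V, the unsyllabifiable consonants are /ɹ/, /w/ (no codas are permitted; onsets are limited to one consonant).
Each unlicensed consonant is deleted: /ɹ/, /w/.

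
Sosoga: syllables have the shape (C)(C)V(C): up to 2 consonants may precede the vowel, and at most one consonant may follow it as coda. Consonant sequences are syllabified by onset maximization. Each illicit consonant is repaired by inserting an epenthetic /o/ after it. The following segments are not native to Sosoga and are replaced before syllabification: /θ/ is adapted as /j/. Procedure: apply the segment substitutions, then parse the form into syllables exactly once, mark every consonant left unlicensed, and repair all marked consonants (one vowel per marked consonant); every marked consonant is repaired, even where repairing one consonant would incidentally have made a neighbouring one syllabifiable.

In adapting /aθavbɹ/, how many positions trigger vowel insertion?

2

After substitution the input is /ajavbɹ/.
The unsyllabifiable consonants are /b/, /ɹ/; each receives one epenthetic vowel.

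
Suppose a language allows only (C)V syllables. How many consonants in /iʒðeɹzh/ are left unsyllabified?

4

Syllabifying with onset maximization leaves /ʒ/, /ɹ/, /z/, /h/ stranded (no codas are permitted; onsets are limited to one consonant).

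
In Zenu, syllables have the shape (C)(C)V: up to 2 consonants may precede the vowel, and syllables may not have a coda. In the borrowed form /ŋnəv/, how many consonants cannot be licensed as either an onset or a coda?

The consonants /v/ cannot be parsed into a legal (C)(C)V syllable (no codas are permitted; onsets may contain at most 2 consonants).

1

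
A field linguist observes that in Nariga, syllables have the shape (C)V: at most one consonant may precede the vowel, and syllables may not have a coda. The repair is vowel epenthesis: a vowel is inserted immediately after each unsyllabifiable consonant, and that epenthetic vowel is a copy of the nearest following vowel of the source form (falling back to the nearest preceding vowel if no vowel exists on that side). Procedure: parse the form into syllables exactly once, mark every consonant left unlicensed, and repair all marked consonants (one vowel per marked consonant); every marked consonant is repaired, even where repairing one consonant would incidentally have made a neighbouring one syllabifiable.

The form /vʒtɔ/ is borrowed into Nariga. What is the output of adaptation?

vɔʒɔtɔ

Syllabifying with onset maximization leaves /v/, /ʒ/ stranded (no codas are permitted; onsets are limited to one consonant).
Inserting the epenthetic vowel yields /v/ → /vɔ/, /ʒ/ → /ʒɔ/.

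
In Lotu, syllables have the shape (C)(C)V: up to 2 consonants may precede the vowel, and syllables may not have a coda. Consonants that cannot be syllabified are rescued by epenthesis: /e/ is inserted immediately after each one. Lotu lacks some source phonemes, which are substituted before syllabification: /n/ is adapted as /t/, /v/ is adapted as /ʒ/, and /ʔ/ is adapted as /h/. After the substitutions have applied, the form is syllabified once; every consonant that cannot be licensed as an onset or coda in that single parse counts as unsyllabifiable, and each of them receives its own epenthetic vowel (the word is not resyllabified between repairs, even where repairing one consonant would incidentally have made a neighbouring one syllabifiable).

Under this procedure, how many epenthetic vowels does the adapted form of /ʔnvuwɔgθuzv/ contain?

3

After substitution the input is /htʒuwɔgθuzʒ/.
The unsyllabifiable consonants are /h/, /z/, /ʒ/; each receives one epenthetic vowel.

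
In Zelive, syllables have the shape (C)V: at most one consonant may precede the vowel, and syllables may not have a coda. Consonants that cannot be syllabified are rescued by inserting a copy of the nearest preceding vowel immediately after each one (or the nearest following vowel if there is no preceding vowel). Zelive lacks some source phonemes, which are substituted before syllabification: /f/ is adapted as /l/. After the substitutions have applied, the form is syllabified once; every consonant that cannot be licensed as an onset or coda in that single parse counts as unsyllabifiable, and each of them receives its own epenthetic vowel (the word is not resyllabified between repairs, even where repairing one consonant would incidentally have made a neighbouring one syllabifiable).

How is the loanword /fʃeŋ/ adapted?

leʃeŋe

Substitution: /f/ → /l/, giving /lʃeŋ/.
Under (C)V, the unsyllabifiable consonants are /l/, /ŋ/ (no codas are permitted; onsets are limited to one consonant).
Inserting the epenthetic vowel yields /l/ → /le/, /ŋ/ → /ŋe/.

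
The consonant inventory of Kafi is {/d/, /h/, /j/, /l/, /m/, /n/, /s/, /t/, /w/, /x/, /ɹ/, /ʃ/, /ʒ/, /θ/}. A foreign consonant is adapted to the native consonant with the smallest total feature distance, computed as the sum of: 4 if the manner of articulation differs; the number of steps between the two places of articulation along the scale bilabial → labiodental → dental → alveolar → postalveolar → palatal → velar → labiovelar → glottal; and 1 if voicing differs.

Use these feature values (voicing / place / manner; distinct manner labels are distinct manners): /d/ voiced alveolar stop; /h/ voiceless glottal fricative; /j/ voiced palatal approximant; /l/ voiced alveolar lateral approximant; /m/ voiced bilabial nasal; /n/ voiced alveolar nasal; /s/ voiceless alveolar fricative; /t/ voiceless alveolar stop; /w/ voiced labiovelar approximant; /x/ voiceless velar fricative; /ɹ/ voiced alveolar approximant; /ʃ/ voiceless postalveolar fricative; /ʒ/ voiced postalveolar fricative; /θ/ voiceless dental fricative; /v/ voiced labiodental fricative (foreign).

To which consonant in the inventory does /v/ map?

θ

/θ/ is closest: same manner (fricative), place distance 1 (labiodental→dental), voicing differs (+1); total 2. Next closest is /s/ at distance 3.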